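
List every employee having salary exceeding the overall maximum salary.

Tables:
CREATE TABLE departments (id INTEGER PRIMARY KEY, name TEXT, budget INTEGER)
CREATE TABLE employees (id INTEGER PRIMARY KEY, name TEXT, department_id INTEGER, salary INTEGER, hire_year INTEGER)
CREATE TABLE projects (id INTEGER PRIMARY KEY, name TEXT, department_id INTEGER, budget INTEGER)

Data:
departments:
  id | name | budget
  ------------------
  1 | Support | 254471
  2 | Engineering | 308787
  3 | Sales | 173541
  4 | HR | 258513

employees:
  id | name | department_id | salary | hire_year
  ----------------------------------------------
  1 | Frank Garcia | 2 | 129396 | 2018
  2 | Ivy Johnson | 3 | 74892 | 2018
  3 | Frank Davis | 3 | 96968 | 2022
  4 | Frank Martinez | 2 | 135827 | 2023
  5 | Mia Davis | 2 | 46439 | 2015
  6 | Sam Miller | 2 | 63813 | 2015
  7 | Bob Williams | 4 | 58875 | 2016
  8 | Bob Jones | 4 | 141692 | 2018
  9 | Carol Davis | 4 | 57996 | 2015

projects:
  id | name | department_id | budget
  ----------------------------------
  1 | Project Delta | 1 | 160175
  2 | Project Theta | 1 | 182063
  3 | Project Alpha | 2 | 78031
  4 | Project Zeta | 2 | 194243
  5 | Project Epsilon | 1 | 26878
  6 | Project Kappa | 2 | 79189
SELECT name, salary FROM employees WHERE salary > (SELECT MAX(salary) FROM employees)

Execution result:
(no rows)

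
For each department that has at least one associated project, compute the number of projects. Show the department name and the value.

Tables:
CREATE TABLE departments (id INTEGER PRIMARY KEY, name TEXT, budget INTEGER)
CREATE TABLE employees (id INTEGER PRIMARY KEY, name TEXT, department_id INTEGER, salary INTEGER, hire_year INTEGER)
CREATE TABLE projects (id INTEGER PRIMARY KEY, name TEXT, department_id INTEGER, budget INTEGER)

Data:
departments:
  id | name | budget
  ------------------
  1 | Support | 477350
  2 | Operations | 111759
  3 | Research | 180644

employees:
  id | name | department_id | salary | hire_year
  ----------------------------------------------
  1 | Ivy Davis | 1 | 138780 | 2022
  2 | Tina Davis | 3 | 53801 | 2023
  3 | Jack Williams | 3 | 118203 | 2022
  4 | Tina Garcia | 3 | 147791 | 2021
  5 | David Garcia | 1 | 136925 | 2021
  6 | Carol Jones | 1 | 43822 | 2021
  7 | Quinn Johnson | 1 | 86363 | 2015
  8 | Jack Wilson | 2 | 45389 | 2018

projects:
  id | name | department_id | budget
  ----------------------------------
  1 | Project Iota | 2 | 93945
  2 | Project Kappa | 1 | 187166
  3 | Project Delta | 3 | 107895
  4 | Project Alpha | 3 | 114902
SELECT p.name, COUNT(*) AS n FROM projects c JOIN departments p ON c.department_id = p.id GROUP BY p.id, p.name

Execution result:
name | n
Support | 1
Operations | 1
Research | 2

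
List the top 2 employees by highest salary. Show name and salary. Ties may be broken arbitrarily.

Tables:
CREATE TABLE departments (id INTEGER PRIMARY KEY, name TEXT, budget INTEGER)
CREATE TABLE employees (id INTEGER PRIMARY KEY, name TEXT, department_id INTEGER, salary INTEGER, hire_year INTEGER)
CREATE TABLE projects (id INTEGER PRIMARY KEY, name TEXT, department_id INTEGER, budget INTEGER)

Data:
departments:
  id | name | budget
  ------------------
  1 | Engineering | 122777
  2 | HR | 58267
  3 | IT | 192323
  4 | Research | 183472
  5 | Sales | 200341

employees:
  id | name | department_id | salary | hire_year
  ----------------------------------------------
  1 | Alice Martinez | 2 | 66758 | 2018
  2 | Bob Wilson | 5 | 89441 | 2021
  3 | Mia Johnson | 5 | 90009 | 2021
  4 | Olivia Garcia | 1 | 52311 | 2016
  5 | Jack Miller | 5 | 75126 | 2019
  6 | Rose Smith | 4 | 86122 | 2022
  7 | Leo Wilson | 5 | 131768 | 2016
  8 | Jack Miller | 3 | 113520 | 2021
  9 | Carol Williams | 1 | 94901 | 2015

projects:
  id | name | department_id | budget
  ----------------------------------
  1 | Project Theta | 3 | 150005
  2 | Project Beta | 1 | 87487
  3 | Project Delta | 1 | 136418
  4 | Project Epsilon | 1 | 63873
SELECT name, salary FROM employees ORDER BY salary DESC LIMIT 2

Execution result:
name | salary
Leo Wilson | 131768
Jack Miller | 113520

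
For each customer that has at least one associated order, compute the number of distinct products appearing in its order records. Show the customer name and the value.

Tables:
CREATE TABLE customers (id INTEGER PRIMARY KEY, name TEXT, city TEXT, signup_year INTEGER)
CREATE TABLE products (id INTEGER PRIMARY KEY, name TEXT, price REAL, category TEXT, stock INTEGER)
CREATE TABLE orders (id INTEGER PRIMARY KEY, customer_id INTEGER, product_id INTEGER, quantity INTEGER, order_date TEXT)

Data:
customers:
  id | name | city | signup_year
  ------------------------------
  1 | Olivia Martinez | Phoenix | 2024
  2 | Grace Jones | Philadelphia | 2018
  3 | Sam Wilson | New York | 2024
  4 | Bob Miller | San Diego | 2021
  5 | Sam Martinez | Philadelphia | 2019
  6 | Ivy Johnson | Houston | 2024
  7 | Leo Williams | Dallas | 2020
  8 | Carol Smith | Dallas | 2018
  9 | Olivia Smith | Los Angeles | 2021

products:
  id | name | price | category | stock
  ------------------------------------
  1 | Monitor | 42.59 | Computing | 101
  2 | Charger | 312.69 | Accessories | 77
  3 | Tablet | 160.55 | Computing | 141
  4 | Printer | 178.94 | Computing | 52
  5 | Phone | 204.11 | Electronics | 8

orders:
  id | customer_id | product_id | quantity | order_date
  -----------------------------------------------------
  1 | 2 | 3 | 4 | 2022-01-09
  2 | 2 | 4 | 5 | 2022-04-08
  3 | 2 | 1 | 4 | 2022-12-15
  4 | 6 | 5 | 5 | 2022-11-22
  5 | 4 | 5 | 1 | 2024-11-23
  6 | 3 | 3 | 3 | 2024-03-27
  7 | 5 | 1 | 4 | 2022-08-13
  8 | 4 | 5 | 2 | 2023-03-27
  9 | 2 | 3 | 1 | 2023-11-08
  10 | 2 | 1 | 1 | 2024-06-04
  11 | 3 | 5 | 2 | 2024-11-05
SELECT p.name, COUNT(DISTINCT c.product_id) AS distinct_product_count FROM orders c JOIN customers p ON c.customer_id = p.id GROUP BY p.id, p.name

Execution result:
name | distinct_product_count
Grace Jones | 3
Sam Wilson | 2
Bob Miller | 1
Sam Martinez | 1
Ivy Johnson | 1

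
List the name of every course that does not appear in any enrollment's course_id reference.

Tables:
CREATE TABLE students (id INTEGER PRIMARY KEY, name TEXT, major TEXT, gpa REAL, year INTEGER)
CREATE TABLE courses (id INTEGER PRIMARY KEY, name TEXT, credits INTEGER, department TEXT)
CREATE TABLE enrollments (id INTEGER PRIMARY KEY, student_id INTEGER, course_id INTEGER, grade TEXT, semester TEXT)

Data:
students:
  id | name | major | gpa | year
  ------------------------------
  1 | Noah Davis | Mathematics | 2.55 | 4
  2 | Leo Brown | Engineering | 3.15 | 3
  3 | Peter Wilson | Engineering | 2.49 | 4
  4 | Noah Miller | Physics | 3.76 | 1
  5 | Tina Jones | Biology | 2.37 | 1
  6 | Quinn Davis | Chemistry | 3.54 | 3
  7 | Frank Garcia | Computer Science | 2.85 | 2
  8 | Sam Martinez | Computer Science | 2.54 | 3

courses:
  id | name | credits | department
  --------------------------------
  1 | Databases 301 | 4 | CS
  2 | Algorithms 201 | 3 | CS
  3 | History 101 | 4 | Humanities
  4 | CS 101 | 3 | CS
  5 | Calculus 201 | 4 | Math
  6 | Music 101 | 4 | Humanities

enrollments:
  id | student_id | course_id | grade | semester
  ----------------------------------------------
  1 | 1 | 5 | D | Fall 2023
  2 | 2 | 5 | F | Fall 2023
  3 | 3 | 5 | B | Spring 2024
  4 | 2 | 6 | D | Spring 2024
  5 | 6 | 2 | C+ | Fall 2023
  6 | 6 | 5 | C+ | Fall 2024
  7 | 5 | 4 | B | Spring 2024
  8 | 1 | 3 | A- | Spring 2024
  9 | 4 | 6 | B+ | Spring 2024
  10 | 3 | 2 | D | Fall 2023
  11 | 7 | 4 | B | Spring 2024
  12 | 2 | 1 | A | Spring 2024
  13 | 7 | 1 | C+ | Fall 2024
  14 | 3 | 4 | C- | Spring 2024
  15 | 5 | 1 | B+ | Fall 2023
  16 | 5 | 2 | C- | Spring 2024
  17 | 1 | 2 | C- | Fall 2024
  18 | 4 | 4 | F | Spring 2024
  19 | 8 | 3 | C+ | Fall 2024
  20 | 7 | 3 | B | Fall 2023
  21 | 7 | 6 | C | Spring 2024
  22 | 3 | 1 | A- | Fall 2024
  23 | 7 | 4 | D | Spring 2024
SELECT p.name FROM courses p LEFT JOIN enrollments c ON c.course_id = p.id WHERE c.id IS NULL

Execution result:
(no rows)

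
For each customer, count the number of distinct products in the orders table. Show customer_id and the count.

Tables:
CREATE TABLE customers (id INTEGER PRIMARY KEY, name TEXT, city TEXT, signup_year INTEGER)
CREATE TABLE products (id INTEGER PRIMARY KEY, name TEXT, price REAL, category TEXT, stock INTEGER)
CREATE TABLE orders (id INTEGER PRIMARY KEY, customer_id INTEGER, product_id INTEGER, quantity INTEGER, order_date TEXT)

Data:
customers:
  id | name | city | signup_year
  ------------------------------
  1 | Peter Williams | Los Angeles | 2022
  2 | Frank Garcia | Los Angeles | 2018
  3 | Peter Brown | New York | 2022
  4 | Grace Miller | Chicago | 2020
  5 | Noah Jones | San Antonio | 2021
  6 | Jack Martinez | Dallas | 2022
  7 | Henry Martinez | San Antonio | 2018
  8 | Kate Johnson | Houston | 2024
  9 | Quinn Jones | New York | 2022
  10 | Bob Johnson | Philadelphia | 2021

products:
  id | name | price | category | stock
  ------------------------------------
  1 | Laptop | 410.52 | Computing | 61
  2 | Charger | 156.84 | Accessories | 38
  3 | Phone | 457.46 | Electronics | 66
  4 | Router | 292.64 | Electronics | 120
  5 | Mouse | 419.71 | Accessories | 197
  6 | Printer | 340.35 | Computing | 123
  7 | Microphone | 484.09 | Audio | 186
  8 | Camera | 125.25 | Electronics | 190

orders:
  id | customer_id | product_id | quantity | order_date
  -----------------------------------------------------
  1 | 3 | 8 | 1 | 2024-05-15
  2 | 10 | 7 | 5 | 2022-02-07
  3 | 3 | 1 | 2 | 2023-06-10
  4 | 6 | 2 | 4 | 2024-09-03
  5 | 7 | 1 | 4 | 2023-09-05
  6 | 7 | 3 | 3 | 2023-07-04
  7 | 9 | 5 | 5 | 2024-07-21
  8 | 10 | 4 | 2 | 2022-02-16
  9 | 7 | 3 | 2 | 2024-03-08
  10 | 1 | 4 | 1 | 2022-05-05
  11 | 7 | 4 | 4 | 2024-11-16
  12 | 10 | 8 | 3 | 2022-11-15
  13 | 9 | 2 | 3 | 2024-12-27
SELECT customer_id, COUNT(DISTINCT product_id) AS distinct_product_count FROM orders GROUP BY customer_id

Execution result:
customer_id | distinct_product_count
1 | 1
3 | 2
6 | 1
7 | 3
9 | 2
10 | 3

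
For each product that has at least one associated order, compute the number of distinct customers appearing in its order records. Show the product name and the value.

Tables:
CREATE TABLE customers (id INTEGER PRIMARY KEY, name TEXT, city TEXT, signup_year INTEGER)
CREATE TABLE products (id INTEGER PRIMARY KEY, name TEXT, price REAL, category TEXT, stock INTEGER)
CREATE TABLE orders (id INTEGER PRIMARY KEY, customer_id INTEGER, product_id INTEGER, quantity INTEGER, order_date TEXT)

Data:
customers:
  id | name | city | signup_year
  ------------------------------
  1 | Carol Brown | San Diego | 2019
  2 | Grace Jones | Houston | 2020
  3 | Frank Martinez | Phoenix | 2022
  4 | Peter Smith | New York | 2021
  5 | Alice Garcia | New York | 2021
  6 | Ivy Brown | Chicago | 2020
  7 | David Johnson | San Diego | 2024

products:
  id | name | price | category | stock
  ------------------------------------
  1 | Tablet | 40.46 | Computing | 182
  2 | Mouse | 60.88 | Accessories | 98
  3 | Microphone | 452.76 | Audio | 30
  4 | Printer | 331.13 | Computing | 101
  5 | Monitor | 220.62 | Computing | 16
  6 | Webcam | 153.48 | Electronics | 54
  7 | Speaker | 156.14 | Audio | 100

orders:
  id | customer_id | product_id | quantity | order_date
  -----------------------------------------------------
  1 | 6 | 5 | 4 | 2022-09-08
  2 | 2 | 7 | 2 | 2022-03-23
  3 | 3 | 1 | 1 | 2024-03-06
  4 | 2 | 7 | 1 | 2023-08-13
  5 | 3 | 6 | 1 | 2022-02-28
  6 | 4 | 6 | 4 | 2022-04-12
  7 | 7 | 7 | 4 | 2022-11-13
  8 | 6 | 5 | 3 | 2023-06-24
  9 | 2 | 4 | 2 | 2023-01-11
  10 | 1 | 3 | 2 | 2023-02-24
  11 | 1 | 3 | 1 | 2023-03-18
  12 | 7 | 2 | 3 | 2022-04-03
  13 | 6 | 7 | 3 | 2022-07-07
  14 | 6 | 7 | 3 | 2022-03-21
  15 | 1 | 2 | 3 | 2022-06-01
SELECT p.name, COUNT(DISTINCT c.customer_id) AS distinct_customer_count FROM orders c JOIN products p ON c.product_id = p.id GROUP BY p.id, p.name

Execution result:
name | distinct_customer_count
Tablet | 1
Mouse | 2
Microphone | 1
Printer | 1
Monitor | 1
Webcam | 2
Speaker | 3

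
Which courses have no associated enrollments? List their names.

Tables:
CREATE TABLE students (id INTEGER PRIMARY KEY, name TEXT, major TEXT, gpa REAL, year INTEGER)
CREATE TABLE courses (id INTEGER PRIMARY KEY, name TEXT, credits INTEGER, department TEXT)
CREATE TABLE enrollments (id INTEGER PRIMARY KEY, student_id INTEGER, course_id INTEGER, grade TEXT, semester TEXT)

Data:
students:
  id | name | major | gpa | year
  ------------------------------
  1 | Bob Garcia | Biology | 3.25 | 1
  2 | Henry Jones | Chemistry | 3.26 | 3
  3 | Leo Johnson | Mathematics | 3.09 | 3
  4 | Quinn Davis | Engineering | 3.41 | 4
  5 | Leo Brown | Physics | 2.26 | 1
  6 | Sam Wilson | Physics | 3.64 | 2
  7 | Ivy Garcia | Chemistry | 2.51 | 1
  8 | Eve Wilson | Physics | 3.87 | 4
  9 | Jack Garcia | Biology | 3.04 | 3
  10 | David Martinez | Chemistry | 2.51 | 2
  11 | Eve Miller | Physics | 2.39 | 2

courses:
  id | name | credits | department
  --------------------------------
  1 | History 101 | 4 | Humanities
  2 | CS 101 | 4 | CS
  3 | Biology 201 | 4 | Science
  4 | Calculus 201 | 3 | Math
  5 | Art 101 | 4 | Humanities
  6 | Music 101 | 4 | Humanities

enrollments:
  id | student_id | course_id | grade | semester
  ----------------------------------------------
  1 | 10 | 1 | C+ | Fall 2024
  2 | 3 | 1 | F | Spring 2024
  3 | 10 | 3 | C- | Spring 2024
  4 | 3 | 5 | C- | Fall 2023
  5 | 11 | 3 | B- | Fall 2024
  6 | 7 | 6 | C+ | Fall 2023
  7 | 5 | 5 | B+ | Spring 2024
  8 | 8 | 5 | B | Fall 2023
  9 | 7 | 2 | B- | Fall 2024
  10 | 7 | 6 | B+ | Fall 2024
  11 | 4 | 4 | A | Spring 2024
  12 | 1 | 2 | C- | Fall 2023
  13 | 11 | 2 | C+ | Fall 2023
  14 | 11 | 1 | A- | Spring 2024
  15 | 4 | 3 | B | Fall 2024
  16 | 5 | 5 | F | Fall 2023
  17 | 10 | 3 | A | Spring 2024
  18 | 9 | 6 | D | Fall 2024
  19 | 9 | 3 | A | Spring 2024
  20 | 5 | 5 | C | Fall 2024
SELECT p.name FROM courses p LEFT JOIN enrollments c ON c.course_id = p.id WHERE c.id IS NULL

Execution result:
(no rows)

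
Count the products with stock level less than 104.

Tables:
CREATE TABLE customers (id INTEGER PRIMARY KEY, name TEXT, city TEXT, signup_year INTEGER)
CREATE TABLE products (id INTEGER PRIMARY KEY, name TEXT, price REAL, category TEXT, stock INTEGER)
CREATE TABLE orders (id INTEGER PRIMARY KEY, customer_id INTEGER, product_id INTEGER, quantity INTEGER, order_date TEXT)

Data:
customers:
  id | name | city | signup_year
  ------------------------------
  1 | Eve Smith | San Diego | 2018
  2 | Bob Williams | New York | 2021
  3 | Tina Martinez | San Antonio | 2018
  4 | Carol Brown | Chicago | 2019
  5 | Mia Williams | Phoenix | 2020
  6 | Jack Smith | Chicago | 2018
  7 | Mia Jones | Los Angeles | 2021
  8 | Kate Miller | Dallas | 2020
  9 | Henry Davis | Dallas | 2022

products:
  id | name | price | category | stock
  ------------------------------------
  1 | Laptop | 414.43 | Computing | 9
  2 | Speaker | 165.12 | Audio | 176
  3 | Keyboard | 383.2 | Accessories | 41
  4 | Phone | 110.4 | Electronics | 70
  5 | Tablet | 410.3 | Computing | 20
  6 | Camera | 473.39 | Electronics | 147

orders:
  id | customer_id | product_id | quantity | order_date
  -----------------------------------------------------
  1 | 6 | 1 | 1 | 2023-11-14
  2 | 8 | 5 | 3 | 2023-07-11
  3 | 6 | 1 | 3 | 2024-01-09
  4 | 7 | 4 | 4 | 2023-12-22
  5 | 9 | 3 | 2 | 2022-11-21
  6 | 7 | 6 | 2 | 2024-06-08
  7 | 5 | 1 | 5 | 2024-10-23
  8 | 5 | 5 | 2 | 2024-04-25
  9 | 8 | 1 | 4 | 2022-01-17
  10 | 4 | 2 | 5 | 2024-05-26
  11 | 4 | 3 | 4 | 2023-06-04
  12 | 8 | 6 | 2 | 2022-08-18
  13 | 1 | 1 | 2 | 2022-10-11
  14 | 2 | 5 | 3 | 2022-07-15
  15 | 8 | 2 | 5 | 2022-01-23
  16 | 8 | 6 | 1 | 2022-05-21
SELECT COUNT(*) FROM products WHERE stock < 104

Execution result:
4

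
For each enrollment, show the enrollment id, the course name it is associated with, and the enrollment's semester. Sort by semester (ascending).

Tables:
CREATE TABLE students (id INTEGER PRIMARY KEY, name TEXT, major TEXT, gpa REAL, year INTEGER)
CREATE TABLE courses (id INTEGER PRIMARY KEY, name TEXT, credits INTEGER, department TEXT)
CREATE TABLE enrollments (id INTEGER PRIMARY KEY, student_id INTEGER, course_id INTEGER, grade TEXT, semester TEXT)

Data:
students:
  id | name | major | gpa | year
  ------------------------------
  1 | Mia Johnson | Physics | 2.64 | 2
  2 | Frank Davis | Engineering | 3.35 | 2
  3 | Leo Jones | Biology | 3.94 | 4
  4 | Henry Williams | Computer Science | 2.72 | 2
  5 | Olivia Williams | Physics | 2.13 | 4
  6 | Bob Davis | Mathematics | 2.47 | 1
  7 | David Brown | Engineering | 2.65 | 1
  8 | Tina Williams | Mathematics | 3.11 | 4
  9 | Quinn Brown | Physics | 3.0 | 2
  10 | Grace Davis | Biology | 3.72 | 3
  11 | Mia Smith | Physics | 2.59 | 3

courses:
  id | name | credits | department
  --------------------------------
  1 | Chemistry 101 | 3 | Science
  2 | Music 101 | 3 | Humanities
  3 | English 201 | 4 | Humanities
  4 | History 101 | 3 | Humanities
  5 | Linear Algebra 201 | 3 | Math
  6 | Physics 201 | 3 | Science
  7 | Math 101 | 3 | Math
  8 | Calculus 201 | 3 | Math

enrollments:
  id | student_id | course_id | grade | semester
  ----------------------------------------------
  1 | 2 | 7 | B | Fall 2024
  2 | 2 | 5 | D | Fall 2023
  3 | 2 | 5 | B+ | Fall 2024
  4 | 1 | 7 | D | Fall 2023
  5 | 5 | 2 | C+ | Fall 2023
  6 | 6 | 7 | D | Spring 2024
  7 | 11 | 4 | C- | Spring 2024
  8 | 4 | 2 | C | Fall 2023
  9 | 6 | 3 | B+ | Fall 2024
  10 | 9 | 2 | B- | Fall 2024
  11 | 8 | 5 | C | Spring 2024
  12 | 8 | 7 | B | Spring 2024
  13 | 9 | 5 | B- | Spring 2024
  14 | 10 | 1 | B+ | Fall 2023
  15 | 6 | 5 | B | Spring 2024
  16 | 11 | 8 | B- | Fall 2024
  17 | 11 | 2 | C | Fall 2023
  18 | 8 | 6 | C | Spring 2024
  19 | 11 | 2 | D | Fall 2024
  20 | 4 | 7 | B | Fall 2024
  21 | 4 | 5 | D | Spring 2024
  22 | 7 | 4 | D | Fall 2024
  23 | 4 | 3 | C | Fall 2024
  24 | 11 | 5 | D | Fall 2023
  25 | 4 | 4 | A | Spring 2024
SELECT c.id, p.name AS course, c.semester FROM enrollments c JOIN courses p ON c.course_id = p.id ORDER BY c.semester ASC

Execution result:
id | course | semester
2 | Linear Algebra 201 | Fall 2023
4 | Math 101 | Fall 2023
5 | Music 101 | Fall 2023
8 | Music 101 | Fall 2023
14 | Chemistry 101 | Fall 2023
17 | Music 101 | Fall 2023
24 | Linear Algebra 201 | Fall 2023
1 | Math 101 | Fall 2024
3 | Linear Algebra 201 | Fall 2024
9 | English 201 | Fall 2024
10 | Music 101 | Fall 2024
16 | Calculus 201 | Fall 2024
19 | Music 101 | Fall 2024
20 | Math 101 | Fall 2024
22 | History 101 | Fall 2024
23 | English 201 | Fall 2024
6 | Math 101 | Spring 2024
7 | History 101 | Spring 2024
11 | Linear Algebra 201 | Spring 2024
12 | Math 101 | Spring 2024
13 | Linear Algebra 201 | Spring 2024
15 | Linear Algebra 201 | Spring 2024
18 | Physics 201 | Spring 2024
21 | Linear Algebra 201 | Spring 2024
25 | History 101 | Spring 2024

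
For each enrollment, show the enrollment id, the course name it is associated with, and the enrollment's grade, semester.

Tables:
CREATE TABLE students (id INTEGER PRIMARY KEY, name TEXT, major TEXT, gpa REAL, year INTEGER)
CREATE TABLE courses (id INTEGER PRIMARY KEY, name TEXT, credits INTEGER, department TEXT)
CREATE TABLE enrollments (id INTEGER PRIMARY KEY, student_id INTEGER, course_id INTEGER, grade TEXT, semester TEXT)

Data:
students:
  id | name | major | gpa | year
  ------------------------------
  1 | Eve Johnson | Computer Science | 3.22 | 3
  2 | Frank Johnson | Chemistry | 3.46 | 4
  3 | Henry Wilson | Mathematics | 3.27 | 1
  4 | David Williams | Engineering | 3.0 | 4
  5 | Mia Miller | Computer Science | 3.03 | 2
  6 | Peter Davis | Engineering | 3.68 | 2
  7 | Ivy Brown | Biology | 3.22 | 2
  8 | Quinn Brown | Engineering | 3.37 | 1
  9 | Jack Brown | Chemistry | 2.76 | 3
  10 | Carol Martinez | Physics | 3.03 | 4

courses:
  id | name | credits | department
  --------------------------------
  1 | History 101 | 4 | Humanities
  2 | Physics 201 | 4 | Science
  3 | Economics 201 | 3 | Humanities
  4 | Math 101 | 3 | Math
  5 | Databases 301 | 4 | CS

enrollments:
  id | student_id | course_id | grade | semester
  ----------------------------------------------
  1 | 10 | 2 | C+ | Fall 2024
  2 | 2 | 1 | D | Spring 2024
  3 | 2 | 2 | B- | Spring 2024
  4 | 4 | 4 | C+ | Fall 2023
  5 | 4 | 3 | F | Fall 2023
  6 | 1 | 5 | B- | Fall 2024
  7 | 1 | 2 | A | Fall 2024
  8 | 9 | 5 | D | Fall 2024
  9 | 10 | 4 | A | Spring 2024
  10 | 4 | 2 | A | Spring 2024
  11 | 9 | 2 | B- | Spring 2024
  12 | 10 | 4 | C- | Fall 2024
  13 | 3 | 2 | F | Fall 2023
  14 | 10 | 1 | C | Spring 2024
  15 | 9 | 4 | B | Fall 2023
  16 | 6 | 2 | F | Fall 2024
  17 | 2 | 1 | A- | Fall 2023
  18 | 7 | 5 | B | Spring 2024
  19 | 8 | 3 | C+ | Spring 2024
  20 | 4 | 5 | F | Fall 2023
SELECT c.id, p.name AS course, c.grade, c.semester FROM enrollments c JOIN courses p ON c.course_id = p.id

Execution result:
id | course | grade | semester
1 | Physics 201 | C+ | Fall 2024
2 | History 101 | D | Spring 2024
3 | Physics 201 | B- | Spring 2024
4 | Math 101 | C+ | Fall 2023
5 | Economics 201 | F | Fall 2023
6 | Databases 301 | B- | Fall 2024
7 | Physics 201 | A | Fall 2024
8 | Databases 301 | D | Fall 2024
9 | Math 101 | A | Spring 2024
10 | Physics 201 | A | Spring 2024
11 | Physics 201 | B- | Spring 2024
12 | Math 101 | C- | Fall 2024
13 | Physics 201 | F | Fall 2023
14 | History 101 | C | Spring 2024
15 | Math 101 | B | Fall 2023
16 | Physics 201 | F | Fall 2024
17 | History 101 | A- | Fall 2023
18 | Databases 301 | B | Spring 2024
19 | Economics 201 | C+ | Spring 2024
20 | Databases 301 | F | Fall 2023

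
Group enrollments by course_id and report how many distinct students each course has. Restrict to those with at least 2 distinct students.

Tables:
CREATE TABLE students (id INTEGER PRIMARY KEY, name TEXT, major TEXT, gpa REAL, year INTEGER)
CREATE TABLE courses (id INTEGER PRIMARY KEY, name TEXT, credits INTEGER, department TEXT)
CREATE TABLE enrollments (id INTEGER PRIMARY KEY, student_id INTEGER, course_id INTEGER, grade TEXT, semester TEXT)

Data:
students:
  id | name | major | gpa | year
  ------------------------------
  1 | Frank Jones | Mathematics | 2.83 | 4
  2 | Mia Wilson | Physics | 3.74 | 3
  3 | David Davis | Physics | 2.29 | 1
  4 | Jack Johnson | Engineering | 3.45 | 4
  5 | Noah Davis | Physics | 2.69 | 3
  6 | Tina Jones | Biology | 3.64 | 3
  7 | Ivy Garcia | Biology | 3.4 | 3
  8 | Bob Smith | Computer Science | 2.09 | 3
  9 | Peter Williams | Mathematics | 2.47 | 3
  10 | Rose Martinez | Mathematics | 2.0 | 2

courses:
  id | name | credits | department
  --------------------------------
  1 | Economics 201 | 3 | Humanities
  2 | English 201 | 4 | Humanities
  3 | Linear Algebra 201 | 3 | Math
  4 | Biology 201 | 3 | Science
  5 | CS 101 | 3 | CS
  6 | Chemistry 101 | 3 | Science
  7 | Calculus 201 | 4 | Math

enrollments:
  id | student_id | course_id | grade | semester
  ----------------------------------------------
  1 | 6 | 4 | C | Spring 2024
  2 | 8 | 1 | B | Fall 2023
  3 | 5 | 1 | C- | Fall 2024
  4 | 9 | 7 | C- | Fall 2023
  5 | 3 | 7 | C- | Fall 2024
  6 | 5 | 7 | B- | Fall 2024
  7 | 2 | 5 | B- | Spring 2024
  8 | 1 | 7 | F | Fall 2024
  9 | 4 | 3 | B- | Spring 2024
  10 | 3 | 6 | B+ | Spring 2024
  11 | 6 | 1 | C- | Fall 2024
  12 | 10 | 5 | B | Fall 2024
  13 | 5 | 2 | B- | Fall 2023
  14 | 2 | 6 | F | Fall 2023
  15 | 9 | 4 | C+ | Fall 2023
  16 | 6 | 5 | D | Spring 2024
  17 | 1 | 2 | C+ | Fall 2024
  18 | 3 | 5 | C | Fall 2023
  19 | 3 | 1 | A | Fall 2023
SELECT course_id, COUNT(DISTINCT student_id) AS distinct_student_count FROM enrollments GROUP BY course_id HAVING COUNT(DISTINCT student_id) >= 2

Execution result:
course_id | distinct_student_count
1 | 4
2 | 2
4 | 2
5 | 4
6 | 2
7 | 4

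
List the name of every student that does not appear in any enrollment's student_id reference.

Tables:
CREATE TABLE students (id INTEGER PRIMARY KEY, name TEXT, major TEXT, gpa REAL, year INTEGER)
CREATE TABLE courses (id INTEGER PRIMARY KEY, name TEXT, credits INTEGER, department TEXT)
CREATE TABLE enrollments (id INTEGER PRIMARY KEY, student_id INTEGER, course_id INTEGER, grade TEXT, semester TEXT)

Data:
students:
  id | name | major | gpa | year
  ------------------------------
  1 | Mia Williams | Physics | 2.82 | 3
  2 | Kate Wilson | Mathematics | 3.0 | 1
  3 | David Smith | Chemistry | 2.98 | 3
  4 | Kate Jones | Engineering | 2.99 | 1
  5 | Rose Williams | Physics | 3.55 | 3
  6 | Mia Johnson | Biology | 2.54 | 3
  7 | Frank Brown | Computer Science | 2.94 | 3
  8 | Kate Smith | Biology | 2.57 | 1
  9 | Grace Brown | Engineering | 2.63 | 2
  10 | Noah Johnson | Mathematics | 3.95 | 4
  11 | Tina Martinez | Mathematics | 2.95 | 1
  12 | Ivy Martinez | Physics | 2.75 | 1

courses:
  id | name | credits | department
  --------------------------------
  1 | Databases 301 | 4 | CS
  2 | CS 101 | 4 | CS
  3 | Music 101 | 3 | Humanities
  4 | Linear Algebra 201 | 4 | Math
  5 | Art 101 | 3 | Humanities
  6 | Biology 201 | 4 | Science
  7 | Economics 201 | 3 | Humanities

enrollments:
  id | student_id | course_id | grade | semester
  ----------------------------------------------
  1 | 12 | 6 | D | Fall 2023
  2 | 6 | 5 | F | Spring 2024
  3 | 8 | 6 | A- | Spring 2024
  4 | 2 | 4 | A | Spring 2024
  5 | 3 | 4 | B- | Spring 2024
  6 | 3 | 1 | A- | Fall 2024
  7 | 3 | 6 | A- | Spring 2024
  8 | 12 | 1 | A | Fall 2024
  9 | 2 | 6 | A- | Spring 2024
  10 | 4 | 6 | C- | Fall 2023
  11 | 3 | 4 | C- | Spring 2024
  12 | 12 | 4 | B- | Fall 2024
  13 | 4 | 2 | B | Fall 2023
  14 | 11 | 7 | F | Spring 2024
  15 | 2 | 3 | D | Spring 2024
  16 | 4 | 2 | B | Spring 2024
SELECT p.name FROM students p LEFT JOIN enrollments c ON c.student_id = p.id WHERE c.id IS NULL

Execution result:
name
Mia Williams
Rose Williams
Frank Brown
Grace Brown
Noah Johnson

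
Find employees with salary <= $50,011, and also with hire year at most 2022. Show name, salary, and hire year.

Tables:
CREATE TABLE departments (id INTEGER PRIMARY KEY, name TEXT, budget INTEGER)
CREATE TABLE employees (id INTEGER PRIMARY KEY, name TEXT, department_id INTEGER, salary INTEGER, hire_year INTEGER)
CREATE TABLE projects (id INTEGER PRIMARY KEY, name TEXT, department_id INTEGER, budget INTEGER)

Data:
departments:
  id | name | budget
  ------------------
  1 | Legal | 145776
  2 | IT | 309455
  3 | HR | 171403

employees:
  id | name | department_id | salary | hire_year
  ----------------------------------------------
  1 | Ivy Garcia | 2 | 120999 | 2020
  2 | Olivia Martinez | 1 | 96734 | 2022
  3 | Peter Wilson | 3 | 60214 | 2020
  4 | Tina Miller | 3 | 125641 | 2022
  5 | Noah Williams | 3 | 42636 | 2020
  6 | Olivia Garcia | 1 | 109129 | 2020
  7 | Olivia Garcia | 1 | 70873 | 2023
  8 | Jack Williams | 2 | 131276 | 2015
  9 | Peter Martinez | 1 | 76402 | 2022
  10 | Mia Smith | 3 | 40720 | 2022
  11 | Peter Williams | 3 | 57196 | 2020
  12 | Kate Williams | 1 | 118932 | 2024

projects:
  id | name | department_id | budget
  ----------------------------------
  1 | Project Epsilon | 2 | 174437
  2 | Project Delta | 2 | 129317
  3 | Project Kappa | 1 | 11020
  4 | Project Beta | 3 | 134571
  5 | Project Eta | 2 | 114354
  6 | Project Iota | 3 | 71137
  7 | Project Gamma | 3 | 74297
SELECT name, salary, hire_year FROM employees WHERE salary <= 50011 AND hire_year <= 2022

Execution result:
name | salary | hire_year
Noah Williams | 42636 | 2020
Mia Smith | 40720 | 2022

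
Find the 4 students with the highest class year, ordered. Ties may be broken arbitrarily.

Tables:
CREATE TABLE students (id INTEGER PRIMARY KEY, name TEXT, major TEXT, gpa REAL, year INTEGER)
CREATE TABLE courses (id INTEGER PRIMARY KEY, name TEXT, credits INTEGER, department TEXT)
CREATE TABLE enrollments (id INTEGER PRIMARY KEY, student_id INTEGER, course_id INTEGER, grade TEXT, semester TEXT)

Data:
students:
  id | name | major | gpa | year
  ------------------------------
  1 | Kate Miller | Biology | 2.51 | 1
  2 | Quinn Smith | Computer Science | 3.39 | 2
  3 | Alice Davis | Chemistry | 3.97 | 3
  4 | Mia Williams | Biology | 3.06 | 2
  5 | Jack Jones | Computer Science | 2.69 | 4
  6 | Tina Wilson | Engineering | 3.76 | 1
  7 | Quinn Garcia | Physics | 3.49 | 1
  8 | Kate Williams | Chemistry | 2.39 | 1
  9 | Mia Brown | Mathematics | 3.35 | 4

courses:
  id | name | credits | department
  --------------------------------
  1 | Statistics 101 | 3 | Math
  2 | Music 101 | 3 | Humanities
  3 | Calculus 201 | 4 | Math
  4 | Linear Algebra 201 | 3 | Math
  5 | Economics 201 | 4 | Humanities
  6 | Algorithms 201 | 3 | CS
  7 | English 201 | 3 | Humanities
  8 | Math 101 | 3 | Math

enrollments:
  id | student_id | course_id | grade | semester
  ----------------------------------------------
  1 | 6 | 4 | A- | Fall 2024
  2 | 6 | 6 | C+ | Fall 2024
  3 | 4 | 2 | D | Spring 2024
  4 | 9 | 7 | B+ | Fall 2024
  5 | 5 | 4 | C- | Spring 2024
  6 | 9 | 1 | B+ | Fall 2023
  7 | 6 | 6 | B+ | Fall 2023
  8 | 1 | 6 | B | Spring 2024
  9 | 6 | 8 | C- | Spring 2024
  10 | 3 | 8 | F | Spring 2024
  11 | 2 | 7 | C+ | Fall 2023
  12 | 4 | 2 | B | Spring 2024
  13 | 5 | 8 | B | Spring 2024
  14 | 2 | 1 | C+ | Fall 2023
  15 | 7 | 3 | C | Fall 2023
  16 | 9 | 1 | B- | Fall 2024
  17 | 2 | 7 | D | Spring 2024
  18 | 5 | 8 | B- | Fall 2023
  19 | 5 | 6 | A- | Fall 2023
SELECT name, year FROM students ORDER BY year DESC LIMIT 4

Execution result:
name | year
Jack Jones | 4
Mia Brown | 4
Alice Davis | 3
Quinn Smith | 2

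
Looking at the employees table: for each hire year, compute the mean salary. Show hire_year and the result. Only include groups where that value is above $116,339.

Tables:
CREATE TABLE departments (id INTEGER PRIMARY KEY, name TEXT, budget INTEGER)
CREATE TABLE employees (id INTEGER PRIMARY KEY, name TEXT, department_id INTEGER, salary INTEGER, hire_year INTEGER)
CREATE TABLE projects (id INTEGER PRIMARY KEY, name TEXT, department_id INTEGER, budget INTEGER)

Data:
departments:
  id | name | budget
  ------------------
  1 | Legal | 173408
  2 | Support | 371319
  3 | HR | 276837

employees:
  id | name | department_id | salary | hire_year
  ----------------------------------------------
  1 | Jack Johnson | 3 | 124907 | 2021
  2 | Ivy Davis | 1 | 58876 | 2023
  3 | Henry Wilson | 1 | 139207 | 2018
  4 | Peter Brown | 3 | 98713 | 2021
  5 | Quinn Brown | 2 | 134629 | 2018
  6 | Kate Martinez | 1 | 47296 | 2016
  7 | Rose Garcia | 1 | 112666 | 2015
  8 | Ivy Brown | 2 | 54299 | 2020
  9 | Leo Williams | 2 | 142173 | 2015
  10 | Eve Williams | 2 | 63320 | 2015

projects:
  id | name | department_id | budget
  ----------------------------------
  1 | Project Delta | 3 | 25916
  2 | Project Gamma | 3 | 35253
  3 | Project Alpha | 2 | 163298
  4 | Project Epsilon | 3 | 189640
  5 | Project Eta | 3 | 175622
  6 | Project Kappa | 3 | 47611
SELECT hire_year, AVG(salary) AS avg_salary FROM employees GROUP BY hire_year HAVING AVG(salary) > 116339

Execution result:
hire_year | avg_salary
2018 | 136918.00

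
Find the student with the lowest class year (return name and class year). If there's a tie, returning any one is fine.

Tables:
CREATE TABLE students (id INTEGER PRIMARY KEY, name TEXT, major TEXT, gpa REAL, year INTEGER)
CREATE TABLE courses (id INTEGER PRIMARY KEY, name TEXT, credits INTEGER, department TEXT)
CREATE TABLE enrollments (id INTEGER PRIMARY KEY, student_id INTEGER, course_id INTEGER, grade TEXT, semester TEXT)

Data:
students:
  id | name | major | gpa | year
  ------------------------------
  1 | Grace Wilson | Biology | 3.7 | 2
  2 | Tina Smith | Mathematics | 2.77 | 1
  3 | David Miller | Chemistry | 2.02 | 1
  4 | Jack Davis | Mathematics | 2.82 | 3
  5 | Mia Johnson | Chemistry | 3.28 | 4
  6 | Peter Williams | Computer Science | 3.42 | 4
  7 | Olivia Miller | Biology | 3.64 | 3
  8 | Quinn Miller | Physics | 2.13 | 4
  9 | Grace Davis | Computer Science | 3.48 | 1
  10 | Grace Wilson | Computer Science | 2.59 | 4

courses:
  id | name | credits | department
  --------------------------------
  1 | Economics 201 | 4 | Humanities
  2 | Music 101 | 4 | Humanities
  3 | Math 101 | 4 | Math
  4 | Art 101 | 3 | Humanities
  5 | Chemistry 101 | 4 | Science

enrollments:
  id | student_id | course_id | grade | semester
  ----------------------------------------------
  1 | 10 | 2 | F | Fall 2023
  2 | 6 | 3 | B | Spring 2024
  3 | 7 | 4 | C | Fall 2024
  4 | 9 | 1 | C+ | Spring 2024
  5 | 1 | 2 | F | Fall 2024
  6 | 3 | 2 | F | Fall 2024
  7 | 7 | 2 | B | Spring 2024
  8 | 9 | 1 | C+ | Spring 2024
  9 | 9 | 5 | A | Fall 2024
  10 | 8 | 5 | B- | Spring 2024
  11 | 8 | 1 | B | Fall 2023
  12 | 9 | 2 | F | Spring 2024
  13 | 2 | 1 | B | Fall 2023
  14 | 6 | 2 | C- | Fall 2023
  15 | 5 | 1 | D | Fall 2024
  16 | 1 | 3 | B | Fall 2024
SELECT name, year FROM students ORDER BY year ASC LIMIT 1

Execution result:
name | year
Tina Smith | 1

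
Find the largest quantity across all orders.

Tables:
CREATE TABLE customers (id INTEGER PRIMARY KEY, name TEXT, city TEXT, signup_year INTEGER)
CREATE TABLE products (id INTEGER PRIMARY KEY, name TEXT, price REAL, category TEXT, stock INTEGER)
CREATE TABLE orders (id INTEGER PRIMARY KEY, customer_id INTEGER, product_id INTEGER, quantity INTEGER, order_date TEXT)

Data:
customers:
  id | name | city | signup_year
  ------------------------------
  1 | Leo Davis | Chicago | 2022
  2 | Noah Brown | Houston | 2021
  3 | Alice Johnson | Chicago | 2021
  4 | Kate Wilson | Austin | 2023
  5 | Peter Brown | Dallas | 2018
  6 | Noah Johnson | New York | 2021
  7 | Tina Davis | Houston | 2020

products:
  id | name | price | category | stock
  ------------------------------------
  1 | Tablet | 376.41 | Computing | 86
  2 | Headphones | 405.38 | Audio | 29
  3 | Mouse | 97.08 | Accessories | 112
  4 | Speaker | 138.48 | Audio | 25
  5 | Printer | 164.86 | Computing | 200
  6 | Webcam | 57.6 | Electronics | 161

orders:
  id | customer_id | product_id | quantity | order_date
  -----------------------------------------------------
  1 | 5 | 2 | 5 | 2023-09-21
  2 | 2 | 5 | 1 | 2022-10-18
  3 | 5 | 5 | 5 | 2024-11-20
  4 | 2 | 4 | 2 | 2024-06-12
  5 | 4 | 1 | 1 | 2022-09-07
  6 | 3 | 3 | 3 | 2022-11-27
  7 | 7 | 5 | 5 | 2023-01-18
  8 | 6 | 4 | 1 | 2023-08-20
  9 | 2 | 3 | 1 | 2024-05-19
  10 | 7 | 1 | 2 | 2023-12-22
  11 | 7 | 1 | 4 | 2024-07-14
SELECT MAX(quantity) FROM orders

Execution result:
5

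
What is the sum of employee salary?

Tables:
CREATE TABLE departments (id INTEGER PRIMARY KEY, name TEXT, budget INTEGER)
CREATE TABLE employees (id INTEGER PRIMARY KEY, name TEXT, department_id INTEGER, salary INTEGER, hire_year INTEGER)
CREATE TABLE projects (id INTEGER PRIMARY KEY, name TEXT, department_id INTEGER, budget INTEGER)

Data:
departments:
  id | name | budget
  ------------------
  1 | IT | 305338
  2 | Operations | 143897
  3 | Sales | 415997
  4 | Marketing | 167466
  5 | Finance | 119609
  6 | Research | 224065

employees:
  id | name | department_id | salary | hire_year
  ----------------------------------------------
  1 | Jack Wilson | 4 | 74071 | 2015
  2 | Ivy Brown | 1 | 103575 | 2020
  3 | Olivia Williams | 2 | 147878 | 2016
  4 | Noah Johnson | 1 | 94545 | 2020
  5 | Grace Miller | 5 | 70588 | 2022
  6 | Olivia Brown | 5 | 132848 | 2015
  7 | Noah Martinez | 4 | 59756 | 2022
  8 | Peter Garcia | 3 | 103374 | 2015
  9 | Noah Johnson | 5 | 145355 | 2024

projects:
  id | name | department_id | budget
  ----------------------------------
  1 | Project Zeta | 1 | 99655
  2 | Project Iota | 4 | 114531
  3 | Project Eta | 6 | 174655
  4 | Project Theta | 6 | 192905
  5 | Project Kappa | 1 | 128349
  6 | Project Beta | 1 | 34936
SELECT SUM(salary) FROM employees

Execution result:
931990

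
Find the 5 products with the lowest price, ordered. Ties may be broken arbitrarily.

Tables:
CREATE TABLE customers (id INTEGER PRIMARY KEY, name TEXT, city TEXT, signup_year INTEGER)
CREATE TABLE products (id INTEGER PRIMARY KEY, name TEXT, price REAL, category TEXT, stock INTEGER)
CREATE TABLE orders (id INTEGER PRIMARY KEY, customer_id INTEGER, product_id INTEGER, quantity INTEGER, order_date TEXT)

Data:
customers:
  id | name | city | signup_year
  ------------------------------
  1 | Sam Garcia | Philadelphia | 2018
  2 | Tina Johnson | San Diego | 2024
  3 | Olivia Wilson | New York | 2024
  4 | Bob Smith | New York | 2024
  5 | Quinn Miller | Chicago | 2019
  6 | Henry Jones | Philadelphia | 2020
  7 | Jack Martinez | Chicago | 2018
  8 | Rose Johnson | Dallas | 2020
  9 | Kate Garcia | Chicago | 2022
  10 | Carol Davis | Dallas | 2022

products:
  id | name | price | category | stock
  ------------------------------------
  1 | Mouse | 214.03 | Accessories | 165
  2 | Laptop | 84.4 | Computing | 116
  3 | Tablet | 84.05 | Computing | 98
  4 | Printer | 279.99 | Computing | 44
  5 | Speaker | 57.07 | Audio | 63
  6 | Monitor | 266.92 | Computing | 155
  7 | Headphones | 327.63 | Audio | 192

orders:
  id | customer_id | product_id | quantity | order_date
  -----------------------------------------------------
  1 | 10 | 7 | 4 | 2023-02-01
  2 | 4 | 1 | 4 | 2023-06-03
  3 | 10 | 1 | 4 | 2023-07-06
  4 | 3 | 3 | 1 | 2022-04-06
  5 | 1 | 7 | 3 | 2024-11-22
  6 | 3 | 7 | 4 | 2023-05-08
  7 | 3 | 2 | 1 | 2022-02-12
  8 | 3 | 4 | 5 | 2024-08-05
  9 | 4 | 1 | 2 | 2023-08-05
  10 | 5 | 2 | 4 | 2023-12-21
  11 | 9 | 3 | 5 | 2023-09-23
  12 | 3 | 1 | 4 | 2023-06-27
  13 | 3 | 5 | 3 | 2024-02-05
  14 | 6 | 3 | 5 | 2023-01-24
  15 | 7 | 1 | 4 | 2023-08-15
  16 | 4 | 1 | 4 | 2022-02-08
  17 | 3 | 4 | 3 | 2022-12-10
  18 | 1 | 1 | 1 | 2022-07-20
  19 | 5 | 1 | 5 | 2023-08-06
SELECT name, price FROM products ORDER BY price ASC LIMIT 5

Execution result:
name | price
Speaker | 57.07
Tablet | 84.05
Laptop | 84.40
Mouse | 214.03
Monitor | 266.92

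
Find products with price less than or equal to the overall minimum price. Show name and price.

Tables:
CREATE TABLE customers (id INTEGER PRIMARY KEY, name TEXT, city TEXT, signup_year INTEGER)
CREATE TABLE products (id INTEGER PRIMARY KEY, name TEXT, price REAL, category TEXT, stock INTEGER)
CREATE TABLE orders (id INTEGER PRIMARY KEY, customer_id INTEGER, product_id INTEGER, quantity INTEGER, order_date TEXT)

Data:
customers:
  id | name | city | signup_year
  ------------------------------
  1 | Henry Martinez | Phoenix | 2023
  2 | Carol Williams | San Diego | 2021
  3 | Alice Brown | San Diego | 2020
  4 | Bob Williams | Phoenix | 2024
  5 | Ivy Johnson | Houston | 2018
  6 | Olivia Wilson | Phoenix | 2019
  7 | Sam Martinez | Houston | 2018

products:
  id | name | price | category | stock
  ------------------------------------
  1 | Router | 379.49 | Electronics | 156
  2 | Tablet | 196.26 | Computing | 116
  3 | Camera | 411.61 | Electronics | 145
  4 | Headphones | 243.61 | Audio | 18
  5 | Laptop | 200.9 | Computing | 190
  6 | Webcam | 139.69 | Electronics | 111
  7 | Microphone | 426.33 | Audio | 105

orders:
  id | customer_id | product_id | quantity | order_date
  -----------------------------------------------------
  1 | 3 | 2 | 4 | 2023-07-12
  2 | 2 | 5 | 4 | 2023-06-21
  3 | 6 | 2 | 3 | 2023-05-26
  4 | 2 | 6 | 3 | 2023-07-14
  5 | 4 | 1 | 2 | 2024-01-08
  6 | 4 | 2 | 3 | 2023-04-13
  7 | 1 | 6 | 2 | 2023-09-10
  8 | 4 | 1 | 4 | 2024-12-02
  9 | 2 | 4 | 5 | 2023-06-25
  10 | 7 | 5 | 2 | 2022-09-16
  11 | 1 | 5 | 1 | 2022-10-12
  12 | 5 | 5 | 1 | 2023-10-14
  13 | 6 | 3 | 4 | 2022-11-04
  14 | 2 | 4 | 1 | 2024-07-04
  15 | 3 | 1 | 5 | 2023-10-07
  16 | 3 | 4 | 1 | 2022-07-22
SELECT name, price FROM products WHERE price <= (SELECT MIN(price) FROM products)

Execution result:
name | price
Webcam | 139.69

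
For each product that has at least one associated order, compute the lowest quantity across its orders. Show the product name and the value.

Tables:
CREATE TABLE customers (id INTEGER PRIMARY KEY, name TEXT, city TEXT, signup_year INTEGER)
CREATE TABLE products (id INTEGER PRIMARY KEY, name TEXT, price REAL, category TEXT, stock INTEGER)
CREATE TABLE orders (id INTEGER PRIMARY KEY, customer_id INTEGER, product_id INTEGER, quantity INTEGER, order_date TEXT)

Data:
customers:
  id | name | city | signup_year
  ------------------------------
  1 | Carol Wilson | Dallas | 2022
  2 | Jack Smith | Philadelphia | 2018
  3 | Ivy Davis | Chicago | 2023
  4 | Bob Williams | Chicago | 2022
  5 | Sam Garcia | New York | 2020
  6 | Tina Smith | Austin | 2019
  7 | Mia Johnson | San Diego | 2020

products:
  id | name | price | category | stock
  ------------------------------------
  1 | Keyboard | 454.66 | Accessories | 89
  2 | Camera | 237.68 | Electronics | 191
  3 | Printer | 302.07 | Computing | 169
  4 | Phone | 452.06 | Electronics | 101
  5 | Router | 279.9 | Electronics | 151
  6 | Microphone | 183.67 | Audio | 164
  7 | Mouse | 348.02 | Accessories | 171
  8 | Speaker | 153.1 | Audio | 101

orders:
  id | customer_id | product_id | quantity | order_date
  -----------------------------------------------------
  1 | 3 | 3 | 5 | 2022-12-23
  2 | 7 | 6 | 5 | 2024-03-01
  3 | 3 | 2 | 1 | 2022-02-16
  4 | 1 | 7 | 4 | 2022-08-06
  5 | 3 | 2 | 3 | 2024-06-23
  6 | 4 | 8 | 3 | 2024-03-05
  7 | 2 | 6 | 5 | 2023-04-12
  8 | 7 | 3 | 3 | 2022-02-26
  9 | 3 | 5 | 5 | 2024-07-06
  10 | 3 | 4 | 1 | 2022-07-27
SELECT p.name, MIN(c.quantity) AS min_quantity FROM orders c JOIN products p ON c.product_id = p.id GROUP BY p.id, p.name

Execution result:
name | min_quantity
Camera | 1
Printer | 3
Phone | 1
Router | 5
Microphone | 5
Mouse | 4
Speaker | 3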